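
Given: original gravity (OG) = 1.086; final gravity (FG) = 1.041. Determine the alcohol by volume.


ABV = (OG − FG) · 131.25
ABV = (1.086 − 1.041) · 131.25

5.9063 % ABV


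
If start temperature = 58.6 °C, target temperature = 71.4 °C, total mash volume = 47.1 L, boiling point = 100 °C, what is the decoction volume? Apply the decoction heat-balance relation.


V_dec = V_total·(T_target − T_start)/(T_boil − T_start)
V_dec = 47.1·(71.4 − 58.6)/(100 − 58.6)

14.5623 L


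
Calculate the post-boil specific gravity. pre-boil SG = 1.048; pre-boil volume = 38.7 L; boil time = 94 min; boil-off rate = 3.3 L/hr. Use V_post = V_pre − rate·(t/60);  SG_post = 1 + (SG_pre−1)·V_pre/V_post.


V_post = 38.7 − 3.3·(94/60) = 33.5300
SG_post = 1 + (1.048 − 1)·38.7/33.5300

1.0554


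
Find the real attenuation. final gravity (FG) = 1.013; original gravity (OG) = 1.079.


AA = (OG−FG)/(OG−1)·100;  RA = AA·0.8192
AA = (1.079 − 1.013)/(1.079 − 1)·100 = 83.5443
RA = 83.5443·0.8192

68.4395 %


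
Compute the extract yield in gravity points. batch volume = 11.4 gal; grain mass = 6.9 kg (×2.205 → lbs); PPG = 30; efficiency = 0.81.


points = lbs × PPG × eff / vol
lbs = 6.9 × 2.205 = 15.2145
points = 15.2145 × 30 × 0.81 / 11.4

32.4309 points


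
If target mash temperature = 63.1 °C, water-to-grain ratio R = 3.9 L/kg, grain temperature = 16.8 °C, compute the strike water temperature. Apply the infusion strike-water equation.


T_strike = (0.41/R)·(T_mash − T_grain) + T_mash
T_strike = (0.41/3.9)·(63.1 − 16.8) + 63.1

67.9674 °C


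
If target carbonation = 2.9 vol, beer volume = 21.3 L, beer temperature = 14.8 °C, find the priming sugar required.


residual = 14.695·(0.01821 + 0.09011·e^(−0.04·T));  sugar = (target − residual)·4.0·V
residual = 14.695·(0.01821 + 0.09011·e^(−0.04·14.8)) = 1.0002
sugar = (2.9 − 1.0002)·4.0·21.3

161.8671 g


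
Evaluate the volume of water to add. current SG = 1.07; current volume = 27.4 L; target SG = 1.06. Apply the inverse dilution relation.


V_water = V·((SG_curr − 1)/(SG_target − 1) − 1)
V_water = 27.4·((1.07 − 1)/(1.06 − 1) − 1)

4.5667 L


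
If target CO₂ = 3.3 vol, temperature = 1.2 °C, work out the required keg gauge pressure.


psi = vols/(0.01821 + 0.09011·e^(−0.04·T)) − 14.695
psi = 3.3/(0.01821 + 0.09011·e^(−0.04·1.2)) − 14.695

17.0062 psi


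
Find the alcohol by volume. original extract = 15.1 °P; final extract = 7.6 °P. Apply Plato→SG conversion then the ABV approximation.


SG = 259/(259 − P);  ABV = (OG − FG)·131.25
OG = 259/(259 − 15.1) = 1.0619
FG = 259/(259 − 7.6) = 1.0302
ABV = (1.0619 − 1.0302)·131.25

4.1580 % ABV


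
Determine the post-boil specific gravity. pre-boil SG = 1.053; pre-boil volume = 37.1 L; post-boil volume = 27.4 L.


SG_post = 1 + (SG_pre − 1)·V_pre/V_post
pts_pre = (1.053 − 1)·1000 = 53.0000
pts_post = 53.0000·37.1/27.4 = 71.7628
SG_post = 1 + 71.7628/1000

1.0718


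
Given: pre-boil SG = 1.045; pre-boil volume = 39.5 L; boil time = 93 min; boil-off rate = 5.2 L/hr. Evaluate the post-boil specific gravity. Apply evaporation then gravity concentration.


V_post = V_pre − rate·(t/60);  SG_post = 1 + (SG_pre−1)·V_pre/V_post
V_post = 39.5 − 5.2·(93/60) = 31.4400
SG_post = 1 + (1.045 − 1)·39.5/31.4400

1.0565


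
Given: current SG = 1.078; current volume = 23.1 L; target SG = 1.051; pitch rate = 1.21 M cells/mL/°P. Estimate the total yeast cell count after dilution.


V_w = V·((SG_c−1)/(SG_t−1)−1);  °P = 259 − 259/SG_t;  cells = rate·(V+V_w)·°P
V_w = 23.1·((1.078−1)/(1.051−1)−1) = 12.2294
V_final = 23.1 + 12.2294 = 35.3294
°P = 259 − 259/1.051 = 12.5680
cells = 1.21·35.3294·12.5680

537.2656 billion cells


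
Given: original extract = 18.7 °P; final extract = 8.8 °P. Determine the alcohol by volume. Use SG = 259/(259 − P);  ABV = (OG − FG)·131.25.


OG = 259/(259 − 18.7) = 1.0778
FG = 259/(259 − 8.8) = 1.0352
ABV = (1.0778 − 1.0352)·131.25

5.5975 % ABV


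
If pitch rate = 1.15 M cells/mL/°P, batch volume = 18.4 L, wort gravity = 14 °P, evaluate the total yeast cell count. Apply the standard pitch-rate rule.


cells (billions) = rate · V_L · °P
cells = 1.15 · 18.4 · 14

296.2400 billion cells


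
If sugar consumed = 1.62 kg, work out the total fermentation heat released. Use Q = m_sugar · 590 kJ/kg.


Q = 1.62 · 590

955.8000 kJ


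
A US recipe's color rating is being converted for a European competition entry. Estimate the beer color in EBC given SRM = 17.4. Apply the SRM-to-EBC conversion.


EBC = SRM · 1.97
EBC = 17.4 · 1.97

34.2780 EBC


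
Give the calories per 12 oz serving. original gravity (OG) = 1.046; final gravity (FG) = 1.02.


ABW = (OG−FG)·131.25·0.79/FG;  °P = 259 − 259/SG (for OG→OE and FG→AE);  RE = 0.1808·OE + 0.8192·AE;  Cal = (6.9·ABW + 4·(RE−0.1))·FG·3.55
ABW = (1.046 − 1.02)·131.25·0.79/1.02 = 2.6430
OE = 259 − 259/1.046 = 11.3901 °P
AE = 259 − 259/1.02 = 5.0784 °P
RE = 0.1808·11.3901 + 0.8192·5.0784 = 6.2196 °P
Cal = (6.9·2.6430 + 4·(6.2196−0.1))·1.02·3.55

154.6714 kcal


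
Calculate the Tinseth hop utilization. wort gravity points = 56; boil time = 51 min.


U = 1.65·0.000125^(GP/1000) · (1 − e^(−0.04·t))/4.15
bigness = 1.65·0.000125^(56/1000) = 0.9975
boil_factor = (1 − e^(−0.04·51))/4.15 = 0.2096
U = 0.9975 · 0.2096

0.2091


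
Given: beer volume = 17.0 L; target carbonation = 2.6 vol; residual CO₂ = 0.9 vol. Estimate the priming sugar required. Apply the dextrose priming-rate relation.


sugar = (target − residual)·4.0·V
sugar = (2.6 − 0.9)·4.0·17.0

115.6000 g


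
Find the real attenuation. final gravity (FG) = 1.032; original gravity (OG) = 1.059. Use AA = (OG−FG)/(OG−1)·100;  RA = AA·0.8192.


AA = (1.059 − 1.032)/(1.059 − 1)·100 = 45.7627
RA = 45.7627·0.8192

37.4888 %


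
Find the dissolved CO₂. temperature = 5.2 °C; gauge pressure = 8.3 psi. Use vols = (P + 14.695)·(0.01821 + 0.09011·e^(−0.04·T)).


vols = (8.3 + 14.695)·(0.01821 + 0.09011·e^(−0.04·5.2))

2.1017 volumes


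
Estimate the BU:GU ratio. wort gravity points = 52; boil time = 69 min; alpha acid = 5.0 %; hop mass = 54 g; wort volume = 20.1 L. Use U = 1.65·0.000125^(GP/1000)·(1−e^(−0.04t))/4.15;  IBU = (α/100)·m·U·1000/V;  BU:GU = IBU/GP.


U = 1.65·0.000125^(52/1000)·(1−e^(−0.04·69))/4.15 = 0.2334
IBU = (5.0/100)·54·0.2334·1000/20.1 = 31.3507
BU:GU = 31.3507/52

0.6029


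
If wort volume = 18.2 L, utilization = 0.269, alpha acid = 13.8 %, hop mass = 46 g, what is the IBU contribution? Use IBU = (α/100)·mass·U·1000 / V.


IBU = (13.8/100)·46·0.269·1000 / 18.2

93.8248 IBU


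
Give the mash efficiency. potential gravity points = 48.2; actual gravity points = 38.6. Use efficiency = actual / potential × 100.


efficiency = 38.6 / 48.2 × 100

80.0830 %


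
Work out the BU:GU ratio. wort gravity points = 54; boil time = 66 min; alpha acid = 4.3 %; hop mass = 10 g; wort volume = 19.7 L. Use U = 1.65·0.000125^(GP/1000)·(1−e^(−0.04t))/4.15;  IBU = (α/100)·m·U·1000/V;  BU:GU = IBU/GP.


U = 1.65·0.000125^(54/1000)·(1−e^(−0.04·66))/4.15 = 0.2273
IBU = (4.3/100)·10·0.2273·1000/19.7 = 4.9604
BU:GU = 4.9604/54

0.0919


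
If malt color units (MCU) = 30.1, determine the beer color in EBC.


SRM = 1.4922·MCU^0.6859;  EBC = SRM·1.97
SRM = 1.4922·30.1^0.6859 = 15.4161
EBC = 15.4161·1.97

30.3698 EBC


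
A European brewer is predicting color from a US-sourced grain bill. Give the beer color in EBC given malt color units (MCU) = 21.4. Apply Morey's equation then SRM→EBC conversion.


SRM = 1.4922·MCU^0.6859;  EBC = SRM·1.97
SRM = 1.4922·21.4^0.6859 = 12.1999
EBC = 12.1999·1.97

24.0339 EBC


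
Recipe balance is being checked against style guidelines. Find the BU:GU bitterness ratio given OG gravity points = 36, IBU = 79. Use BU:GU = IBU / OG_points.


BU:GU = 79 / 36

2.1944


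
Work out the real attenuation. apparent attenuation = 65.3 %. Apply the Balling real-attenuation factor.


RA = AA · 0.8192
RA = 65.3 · 0.8192

53.4938 %


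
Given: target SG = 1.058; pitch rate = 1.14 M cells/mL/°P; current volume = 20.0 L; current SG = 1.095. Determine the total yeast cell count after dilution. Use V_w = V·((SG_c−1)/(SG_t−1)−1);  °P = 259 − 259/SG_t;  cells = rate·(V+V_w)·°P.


V_w = 20.0·((1.095−1)/(1.058−1)−1) = 12.7586
V_final = 20.0 + 12.7586 = 32.7586
°P = 259 − 259/1.058 = 14.1985
cells = 1.14·32.7586·14.1985

530.2401 billion cells


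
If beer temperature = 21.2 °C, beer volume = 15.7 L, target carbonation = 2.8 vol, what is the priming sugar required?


residual = 14.695·(0.01821 + 0.09011·e^(−0.04·T));  sugar = (target − residual)·4.0·V
residual = 14.695·(0.01821 + 0.09011·e^(−0.04·21.2)) = 0.8347
sugar = (2.8 − 0.8347)·4.0·15.7

123.4210 g


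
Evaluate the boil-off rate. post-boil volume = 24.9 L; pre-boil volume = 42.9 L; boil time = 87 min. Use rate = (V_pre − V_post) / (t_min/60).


rate = (42.9 − 24.9) / (87/60)

12.4138 L/hr


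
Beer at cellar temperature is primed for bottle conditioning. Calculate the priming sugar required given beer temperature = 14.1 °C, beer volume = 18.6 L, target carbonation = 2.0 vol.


residual = 14.695·(0.01821 + 0.09011·e^(−0.04·T));  sugar = (target − residual)·4.0·V
residual = 14.695·(0.01821 + 0.09011·e^(−0.04·14.1)) = 1.0210
sugar = (2.0 − 1.0210)·4.0·18.6

72.8411 g


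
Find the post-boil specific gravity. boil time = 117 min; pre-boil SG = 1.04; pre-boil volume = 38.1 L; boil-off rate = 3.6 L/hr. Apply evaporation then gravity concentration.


V_post = V_pre − rate·(t/60);  SG_post = 1 + (SG_pre−1)·V_pre/V_post
V_post = 38.1 − 3.6·(117/60) = 31.0800
SG_post = 1 + (1.04 − 1)·38.1/31.0800

1.0490


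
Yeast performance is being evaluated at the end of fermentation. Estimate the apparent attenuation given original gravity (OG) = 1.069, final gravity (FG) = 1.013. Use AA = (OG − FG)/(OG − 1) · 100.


AA = (1.069 − 1.013)/(1.069 − 1) · 100

81.1594 %


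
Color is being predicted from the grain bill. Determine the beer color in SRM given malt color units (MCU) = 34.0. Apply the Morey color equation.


SRM = 1.4922 · MCU^0.6859
SRM = 1.4922 · 34.0^0.6859

16.7598 SRM


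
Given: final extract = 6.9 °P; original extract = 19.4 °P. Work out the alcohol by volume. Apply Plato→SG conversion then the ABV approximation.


SG = 259/(259 − P);  ABV = (OG − FG)·131.25
OG = 259/(259 − 19.4) = 1.0810
FG = 259/(259 − 6.9) = 1.0274
ABV = (1.0810 − 1.0274)·131.25

7.0348 % ABV


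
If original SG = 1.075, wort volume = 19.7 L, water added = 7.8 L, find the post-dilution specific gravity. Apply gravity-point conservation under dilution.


SG_new = 1 + (SG_old − 1)·V_old/(V_old + V_water)
pts = (1.075 − 1)·1000·19.7/(19.7 + 7.8) = 53.7273
SG_new = 1 + 53.7273/1000

1.0537


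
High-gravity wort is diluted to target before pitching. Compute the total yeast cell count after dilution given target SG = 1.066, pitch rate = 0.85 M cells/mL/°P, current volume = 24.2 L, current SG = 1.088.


V_w = V·((SG_c−1)/(SG_t−1)−1);  °P = 259 − 259/SG_t;  cells = rate·(V+V_w)·°P
V_w = 24.2·((1.088−1)/(1.066−1)−1) = 8.0667
V_final = 24.2 + 8.0667 = 32.2667
°P = 259 − 259/1.066 = 16.0356
cells = 0.85·32.2667·16.0356

439.8044 billion cells


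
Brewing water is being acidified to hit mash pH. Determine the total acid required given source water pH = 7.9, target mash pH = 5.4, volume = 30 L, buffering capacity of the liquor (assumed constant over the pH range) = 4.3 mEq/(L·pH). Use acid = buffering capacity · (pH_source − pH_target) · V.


acid = 4.3 · (7.9 − 5.4) · 30

322.5000 mEq


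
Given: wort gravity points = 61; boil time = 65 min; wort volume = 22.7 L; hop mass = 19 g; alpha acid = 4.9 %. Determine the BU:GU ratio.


U = 1.65·0.000125^(GP/1000)·(1−e^(−0.04t))/4.15;  IBU = (α/100)·m·U·1000/V;  BU:GU = IBU/GP
U = 1.65·0.000125^(61/1000)·(1−e^(−0.04·65))/4.15 = 0.2127
IBU = (4.9/100)·19·0.2127·1000/22.7 = 8.7248
BU:GU = 8.7248/61

0.1430


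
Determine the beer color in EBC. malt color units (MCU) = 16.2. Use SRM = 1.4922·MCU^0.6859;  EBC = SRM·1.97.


SRM = 1.4922·16.2^0.6859 = 10.0794
EBC = 10.0794·1.97

19.8564 EBC


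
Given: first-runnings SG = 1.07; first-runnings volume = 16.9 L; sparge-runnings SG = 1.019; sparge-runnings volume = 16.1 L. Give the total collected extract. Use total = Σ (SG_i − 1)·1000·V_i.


first = (1.07 − 1)·1000·16.9 = 1183.0000
sparge = (1.019 − 1)·1000·16.1 = 305.9000
total = 1183.0000 + 305.9000

1488.9000 gravity·L


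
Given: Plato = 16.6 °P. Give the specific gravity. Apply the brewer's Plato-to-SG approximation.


SG = 259/(259 − P)
SG = 259/(259 − 16.6)

1.0685


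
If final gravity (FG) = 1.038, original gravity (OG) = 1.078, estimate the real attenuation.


AA = (OG−FG)/(OG−1)·100;  RA = AA·0.8192
AA = (1.078 − 1.038)/(1.078 − 1)·100 = 51.2821
RA = 51.2821·0.8192

42.0103 %


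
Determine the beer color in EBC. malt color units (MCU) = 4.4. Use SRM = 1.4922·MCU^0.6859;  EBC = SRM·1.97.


SRM = 1.4922·4.4^0.6859 = 4.1226
EBC = 4.1226·1.97

8.1215 EBC


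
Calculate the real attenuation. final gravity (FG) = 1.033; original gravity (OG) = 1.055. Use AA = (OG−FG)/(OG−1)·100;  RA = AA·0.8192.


AA = (1.055 − 1.033)/(1.055 − 1)·100 = 40.0000
RA = 40.0000·0.8192

32.7680 %


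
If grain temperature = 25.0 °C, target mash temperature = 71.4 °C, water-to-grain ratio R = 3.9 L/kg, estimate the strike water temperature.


T_strike = (0.41/R)·(T_mash − T_grain) + T_mash
T_strike = (0.41/3.9)·(71.4 − 25.0) + 71.4

76.2779 °C


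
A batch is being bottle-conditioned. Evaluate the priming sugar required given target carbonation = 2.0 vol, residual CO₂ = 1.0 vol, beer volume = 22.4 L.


sugar = (target − residual)·4.0·V
sugar = (2.0 − 1.0)·4.0·22.4

89.6000 g


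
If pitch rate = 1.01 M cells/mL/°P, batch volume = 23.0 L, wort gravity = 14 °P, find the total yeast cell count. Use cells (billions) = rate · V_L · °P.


cells = 1.01 · 23.0 · 14

325.2200 billion cells


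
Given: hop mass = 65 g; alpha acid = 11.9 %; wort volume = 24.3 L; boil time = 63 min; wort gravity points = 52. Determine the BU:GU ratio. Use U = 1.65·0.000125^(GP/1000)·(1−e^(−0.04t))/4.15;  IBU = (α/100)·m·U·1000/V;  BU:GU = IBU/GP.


U = 1.65·0.000125^(52/1000)·(1−e^(−0.04·63))/4.15 = 0.2291
IBU = (11.9/100)·65·0.2291·1000/24.3 = 72.9290
BU:GU = 72.9290/52

1.4025


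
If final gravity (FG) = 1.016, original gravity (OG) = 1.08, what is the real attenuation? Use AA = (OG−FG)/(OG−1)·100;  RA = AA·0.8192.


AA = (1.08 − 1.016)/(1.08 − 1)·100 = 80.0000
RA = 80.0000·0.8192

65.5360 %


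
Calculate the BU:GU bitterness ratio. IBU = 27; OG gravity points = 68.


BU:GU = IBU / OG_points
BU:GU = 27 / 68

0.3971


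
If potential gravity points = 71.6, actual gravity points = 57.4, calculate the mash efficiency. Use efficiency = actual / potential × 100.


efficiency = 57.4 / 71.6 × 100

80.1676 %


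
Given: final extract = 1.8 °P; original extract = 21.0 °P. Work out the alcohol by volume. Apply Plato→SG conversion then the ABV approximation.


SG = 259/(259 − P);  ABV = (OG − FG)·131.25
OG = 259/(259 − 21.0) = 1.0882
FG = 259/(259 − 1.8) = 1.0070
ABV = (1.0882 − 1.0070)·131.25

10.6623 % ABV


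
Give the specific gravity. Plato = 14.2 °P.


SG = 259/(259 − P)
SG = 259/(259 − 14.2)

1.0580


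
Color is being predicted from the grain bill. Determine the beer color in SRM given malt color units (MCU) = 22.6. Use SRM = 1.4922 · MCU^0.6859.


SRM = 1.4922 · 22.6^0.6859

12.6651 SRM


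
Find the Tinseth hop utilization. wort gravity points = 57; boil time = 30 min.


U = 1.65·0.000125^(GP/1000) · (1 − e^(−0.04·t))/4.15
bigness = 1.65·0.000125^(57/1000) = 0.9886
boil_factor = (1 − e^(−0.04·30))/4.15 = 0.1684
U = 0.9886 · 0.1684

0.1665


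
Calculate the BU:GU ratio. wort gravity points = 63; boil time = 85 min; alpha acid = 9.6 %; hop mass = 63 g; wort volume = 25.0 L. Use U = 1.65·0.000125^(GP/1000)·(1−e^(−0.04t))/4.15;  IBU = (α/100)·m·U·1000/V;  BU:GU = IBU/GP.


U = 1.65·0.000125^(63/1000)·(1−e^(−0.04·85))/4.15 = 0.2182
IBU = (9.6/100)·63·0.2182·1000/25.0 = 52.7803
BU:GU = 52.7803/63

0.8378


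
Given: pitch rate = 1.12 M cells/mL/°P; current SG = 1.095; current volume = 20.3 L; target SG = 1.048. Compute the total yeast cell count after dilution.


V_w = V·((SG_c−1)/(SG_t−1)−1);  °P = 259 − 259/SG_t;  cells = rate·(V+V_w)·°P
V_w = 20.3·((1.095−1)/(1.048−1)−1) = 19.8771
V_final = 20.3 + 19.8771 = 40.1771
°P = 259 − 259/1.048 = 11.8626
cells = 1.12·40.1771·11.8626

533.7970 billion cells


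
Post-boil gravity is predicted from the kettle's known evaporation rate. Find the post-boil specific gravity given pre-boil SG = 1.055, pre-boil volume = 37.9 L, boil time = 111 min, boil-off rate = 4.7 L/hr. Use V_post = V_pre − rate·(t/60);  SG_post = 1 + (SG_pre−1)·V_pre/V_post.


V_post = 37.9 − 4.7·(111/60) = 29.2050
SG_post = 1 + (1.055 − 1)·37.9/29.2050

1.0714


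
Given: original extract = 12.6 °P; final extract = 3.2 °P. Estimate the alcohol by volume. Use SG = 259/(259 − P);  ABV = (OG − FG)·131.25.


OG = 259/(259 − 12.6) = 1.0511
FG = 259/(259 − 3.2) = 1.0125
ABV = (1.0511 − 1.0125)·131.25

5.0697 % ABV


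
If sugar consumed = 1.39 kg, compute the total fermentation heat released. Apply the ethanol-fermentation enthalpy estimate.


Q = m_sugar · 590 kJ/kg
Q = 1.39 · 590

820.1000 kJ


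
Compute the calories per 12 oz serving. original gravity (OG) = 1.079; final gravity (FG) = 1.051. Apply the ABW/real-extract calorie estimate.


ABW = (OG−FG)·131.25·0.79/FG;  °P = 259 − 259/SG (for OG→OE and FG→AE);  RE = 0.1808·OE + 0.8192·AE;  Cal = (6.9·ABW + 4·(RE−0.1))·FG·3.55
ABW = (1.079 − 1.051)·131.25·0.79/1.051 = 2.7624
OE = 259 − 259/1.079 = 18.9629 °P
AE = 259 − 259/1.051 = 12.5680 °P
RE = 0.1808·18.9629 + 0.8192·12.5680 = 13.7242 °P
Cal = (6.9·2.7624 + 4·(13.7242−0.1))·1.051·3.55

274.4458 kcal


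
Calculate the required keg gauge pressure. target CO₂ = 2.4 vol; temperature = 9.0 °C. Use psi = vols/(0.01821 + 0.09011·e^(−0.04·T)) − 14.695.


psi = 2.4/(0.01821 + 0.09011·e^(−0.04·9.0)) − 14.695

14.9063 psi


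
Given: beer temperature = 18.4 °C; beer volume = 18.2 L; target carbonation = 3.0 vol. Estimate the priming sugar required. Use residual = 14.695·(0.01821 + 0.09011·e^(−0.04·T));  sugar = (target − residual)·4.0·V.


residual = 14.695·(0.01821 + 0.09011·e^(−0.04·18.4)) = 0.9019
sugar = (3.0 − 0.9019)·4.0·18.2

152.7412 g


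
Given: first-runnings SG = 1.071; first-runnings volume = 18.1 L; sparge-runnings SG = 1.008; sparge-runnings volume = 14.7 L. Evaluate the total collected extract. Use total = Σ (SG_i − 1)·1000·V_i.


first = (1.071 − 1)·1000·18.1 = 1285.1000
sparge = (1.008 − 1)·1000·14.7 = 117.6000
total = 1285.1000 + 117.6000

1402.7000 gravity·L


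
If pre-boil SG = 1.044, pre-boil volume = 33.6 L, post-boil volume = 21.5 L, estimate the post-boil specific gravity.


SG_post = 1 + (SG_pre − 1)·V_pre/V_post
pts_pre = (1.044 − 1)·1000 = 44.0000
pts_post = 44.0000·33.6/21.5 = 68.7628
SG_post = 1 + 68.7628/1000

1.0688


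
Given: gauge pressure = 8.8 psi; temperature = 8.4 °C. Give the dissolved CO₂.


vols = (P + 14.695)·(0.01821 + 0.09011·e^(−0.04·T))
vols = (8.8 + 14.695)·(0.01821 + 0.09011·e^(−0.04·8.4))

1.9408 volumes


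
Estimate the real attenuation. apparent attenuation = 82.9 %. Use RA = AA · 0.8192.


RA = 82.9 · 0.8192

67.9117 %


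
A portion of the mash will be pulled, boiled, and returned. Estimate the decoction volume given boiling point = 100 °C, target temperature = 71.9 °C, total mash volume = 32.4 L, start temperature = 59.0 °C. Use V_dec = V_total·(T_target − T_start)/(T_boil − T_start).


V_dec = 32.4·(71.9 − 59.0)/(100 − 59.0)

10.1941 L


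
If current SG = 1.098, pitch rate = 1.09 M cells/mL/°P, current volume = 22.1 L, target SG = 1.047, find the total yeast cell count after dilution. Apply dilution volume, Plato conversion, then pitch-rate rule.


V_w = V·((SG_c−1)/(SG_t−1)−1);  °P = 259 − 259/SG_t;  cells = rate·(V+V_w)·°P
V_w = 22.1·((1.098−1)/(1.047−1)−1) = 23.9809
V_final = 22.1 + 23.9809 = 46.0809
°P = 259 − 259/1.047 = 11.6266
cells = 1.09·46.0809·11.6266

583.9799 billion cells


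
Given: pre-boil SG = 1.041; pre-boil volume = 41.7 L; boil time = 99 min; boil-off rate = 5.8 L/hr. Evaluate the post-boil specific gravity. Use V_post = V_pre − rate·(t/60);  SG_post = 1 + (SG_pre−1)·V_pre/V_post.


V_post = 41.7 − 5.8·(99/60) = 32.1300
SG_post = 1 + (1.041 − 1)·41.7/32.1300

1.0532


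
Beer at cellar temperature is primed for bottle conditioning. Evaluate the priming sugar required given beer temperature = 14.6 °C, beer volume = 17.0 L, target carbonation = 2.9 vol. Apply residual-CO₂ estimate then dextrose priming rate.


residual = 14.695·(0.01821 + 0.09011·e^(−0.04·T));  sugar = (target − residual)·4.0·V
residual = 14.695·(0.01821 + 0.09011·e^(−0.04·14.6)) = 1.0060
sugar = (2.9 − 1.0060)·4.0·17.0

128.7896 g


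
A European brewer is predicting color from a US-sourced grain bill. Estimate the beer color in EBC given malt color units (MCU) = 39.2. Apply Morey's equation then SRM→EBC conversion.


SRM = 1.4922·MCU^0.6859;  EBC = SRM·1.97
SRM = 1.4922·39.2^0.6859 = 18.4783
EBC = 18.4783·1.97

36.4022 EBC


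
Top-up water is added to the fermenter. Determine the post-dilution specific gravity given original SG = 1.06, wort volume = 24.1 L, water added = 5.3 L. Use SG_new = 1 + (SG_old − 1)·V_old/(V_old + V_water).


pts = (1.06 − 1)·1000·24.1/(24.1 + 5.3) = 49.1837
SG_new = 1 + 49.1837/1000

1.0492


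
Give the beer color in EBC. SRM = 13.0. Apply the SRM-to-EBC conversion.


EBC = SRM · 1.97
EBC = 13.0 · 1.97

25.6100 EBC


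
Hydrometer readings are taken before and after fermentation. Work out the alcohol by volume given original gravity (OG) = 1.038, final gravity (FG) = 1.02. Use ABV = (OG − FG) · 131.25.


ABV = (1.038 − 1.02) · 131.25

2.3625 % ABV


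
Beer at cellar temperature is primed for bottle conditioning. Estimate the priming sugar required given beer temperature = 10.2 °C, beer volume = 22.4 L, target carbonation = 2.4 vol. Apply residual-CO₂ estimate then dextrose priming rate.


residual = 14.695·(0.01821 + 0.09011·e^(−0.04·T));  sugar = (target − residual)·4.0·V
residual = 14.695·(0.01821 + 0.09011·e^(−0.04·10.2)) = 1.1481
sugar = (2.4 − 1.1481)·4.0·22.4

112.1668 g


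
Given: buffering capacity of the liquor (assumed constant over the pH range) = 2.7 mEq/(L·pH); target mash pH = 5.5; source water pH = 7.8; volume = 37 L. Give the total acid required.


acid = buffering capacity · (pH_source − pH_target) · V
acid = 2.7 · (7.8 − 5.5) · 37

229.7700 mEq


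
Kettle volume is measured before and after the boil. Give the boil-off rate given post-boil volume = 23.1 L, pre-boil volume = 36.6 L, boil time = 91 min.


rate = (V_pre − V_post) / (t_min/60)
rate = (36.6 − 23.1) / (91/60)

8.9011 L/hr


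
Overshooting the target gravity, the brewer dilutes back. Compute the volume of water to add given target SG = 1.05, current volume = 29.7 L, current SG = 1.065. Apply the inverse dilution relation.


V_water = V·((SG_curr − 1)/(SG_target − 1) − 1)
V_water = 29.7·((1.065 − 1)/(1.05 − 1) − 1)

8.9100 L


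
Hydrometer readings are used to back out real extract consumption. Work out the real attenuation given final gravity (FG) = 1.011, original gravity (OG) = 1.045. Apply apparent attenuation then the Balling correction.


AA = (OG−FG)/(OG−1)·100;  RA = AA·0.8192
AA = (1.045 − 1.011)/(1.045 − 1)·100 = 75.5556
RA = 75.5556·0.8192

61.8951 %


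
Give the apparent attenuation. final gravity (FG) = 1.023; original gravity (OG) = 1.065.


AA = (OG − FG)/(OG − 1) · 100
AA = (1.065 − 1.023)/(1.065 − 1) · 100

64.6154 %


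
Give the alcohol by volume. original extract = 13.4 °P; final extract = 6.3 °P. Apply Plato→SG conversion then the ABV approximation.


SG = 259/(259 − P);  ABV = (OG − FG)·131.25
OG = 259/(259 − 13.4) = 1.0546
FG = 259/(259 − 6.3) = 1.0249
ABV = (1.0546 − 1.0249)·131.25

3.8889 % ABV


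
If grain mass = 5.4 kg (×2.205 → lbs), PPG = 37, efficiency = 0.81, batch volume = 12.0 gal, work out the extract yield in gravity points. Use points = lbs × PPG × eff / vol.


lbs = 5.4 × 2.205 = 11.9070
points = 11.9070 × 37 × 0.81 / 12.0

29.7377 points


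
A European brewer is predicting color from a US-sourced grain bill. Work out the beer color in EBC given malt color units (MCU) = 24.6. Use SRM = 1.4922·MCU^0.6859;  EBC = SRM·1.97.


SRM = 1.4922·24.6^0.6859 = 13.4236
EBC = 13.4236·1.97

26.4445 EBC


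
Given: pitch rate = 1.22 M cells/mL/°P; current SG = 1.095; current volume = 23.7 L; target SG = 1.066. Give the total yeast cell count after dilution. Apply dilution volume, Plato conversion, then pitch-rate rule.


V_w = V·((SG_c−1)/(SG_t−1)−1);  °P = 259 − 259/SG_t;  cells = rate·(V+V_w)·°P
V_w = 23.7·((1.095−1)/(1.066−1)−1) = 10.4136
V_final = 23.7 + 10.4136 = 34.1136
°P = 259 − 259/1.066 = 16.0356
cells = 1.22·34.1136·16.0356

667.3818 billion cells


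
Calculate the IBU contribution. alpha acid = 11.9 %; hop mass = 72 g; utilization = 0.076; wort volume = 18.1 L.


IBU = (α/100)·mass·U·1000 / V
IBU = (11.9/100)·72·0.076·1000 / 18.1

35.9761 IBU


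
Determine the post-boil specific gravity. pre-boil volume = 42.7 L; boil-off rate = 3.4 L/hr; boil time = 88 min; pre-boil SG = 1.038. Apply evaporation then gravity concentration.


V_post = V_pre − rate·(t/60);  SG_post = 1 + (SG_pre−1)·V_pre/V_post
V_post = 42.7 − 3.4·(88/60) = 37.7133
SG_post = 1 + (1.038 − 1)·42.7/37.7133

1.0430


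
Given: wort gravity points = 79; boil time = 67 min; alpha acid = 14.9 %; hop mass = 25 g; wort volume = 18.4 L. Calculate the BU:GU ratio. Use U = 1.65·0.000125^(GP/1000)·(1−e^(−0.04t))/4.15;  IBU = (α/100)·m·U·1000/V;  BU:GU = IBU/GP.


U = 1.65·0.000125^(79/1000)·(1−e^(−0.04·67))/4.15 = 0.1821
IBU = (14.9/100)·25·0.1821·1000/18.4 = 36.8599
BU:GU = 36.8599/79

0.4666


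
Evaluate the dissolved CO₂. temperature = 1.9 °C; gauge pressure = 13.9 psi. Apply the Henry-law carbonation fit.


vols = (P + 14.695)·(0.01821 + 0.09011·e^(−0.04·T))
vols = (13.9 + 14.695)·(0.01821 + 0.09011·e^(−0.04·1.9))

2.9088 volumes


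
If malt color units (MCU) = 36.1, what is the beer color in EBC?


SRM = 1.4922·MCU^0.6859;  EBC = SRM·1.97
SRM = 1.4922·36.1^0.6859 = 17.4631
EBC = 17.4631·1.97

34.4023 EBC


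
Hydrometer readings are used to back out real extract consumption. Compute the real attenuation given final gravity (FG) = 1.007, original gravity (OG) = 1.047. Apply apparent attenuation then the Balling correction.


AA = (OG−FG)/(OG−1)·100;  RA = AA·0.8192
AA = (1.047 − 1.007)/(1.047 − 1)·100 = 85.1064
RA = 85.1064·0.8192

69.7191 %


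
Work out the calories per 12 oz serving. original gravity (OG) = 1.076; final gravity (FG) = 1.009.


ABW = (OG−FG)·131.25·0.79/FG;  °P = 259 − 259/SG (for OG→OE and FG→AE);  RE = 0.1808·OE + 0.8192·AE;  Cal = (6.9·ABW + 4·(RE−0.1))·FG·3.55
ABW = (1.076 − 1.009)·131.25·0.79/1.009 = 6.8851
OE = 259 − 259/1.076 = 18.2937 °P
AE = 259 − 259/1.009 = 2.3102 °P
RE = 0.1808·18.2937 + 0.8192·2.3102 = 5.2000 °P
Cal = (6.9·6.8851 + 4·(5.2000−0.1))·1.009·3.55

243.2404 kcal


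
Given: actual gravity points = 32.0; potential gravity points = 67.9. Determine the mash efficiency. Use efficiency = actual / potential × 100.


efficiency = 32.0 / 67.9 × 100

47.1281 %


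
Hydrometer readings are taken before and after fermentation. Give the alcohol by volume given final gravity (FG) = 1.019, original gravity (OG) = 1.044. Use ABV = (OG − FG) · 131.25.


ABV = (1.044 − 1.019) · 131.25

3.2813 % ABV


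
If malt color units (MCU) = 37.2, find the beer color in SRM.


SRM = 1.4922 · MCU^0.6859
SRM = 1.4922 · 37.2^0.6859

17.8264 SRM


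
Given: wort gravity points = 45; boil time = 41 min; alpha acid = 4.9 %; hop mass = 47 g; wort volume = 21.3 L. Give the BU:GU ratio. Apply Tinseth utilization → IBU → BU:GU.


U = 1.65·0.000125^(GP/1000)·(1−e^(−0.04t))/4.15;  IBU = (α/100)·m·U·1000/V;  BU:GU = IBU/GP
U = 1.65·0.000125^(45/1000)·(1−e^(−0.04·41))/4.15 = 0.2139
IBU = (4.9/100)·47·0.2139·1000/21.3 = 23.1237
BU:GU = 23.1237/45

0.5139


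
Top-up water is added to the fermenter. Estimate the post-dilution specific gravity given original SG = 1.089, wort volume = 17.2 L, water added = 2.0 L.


SG_new = 1 + (SG_old − 1)·V_old/(V_old + V_water)
pts = (1.089 − 1)·1000·17.2/(17.2 + 2.0) = 79.7292
SG_new = 1 + 79.7292/1000

1.0797


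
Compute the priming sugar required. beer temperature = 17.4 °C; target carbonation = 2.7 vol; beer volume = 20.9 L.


residual = 14.695·(0.01821 + 0.09011·e^(−0.04·T));  sugar = (target − residual)·4.0·V
residual = 14.695·(0.01821 + 0.09011·e^(−0.04·17.4)) = 0.9278
sugar = (2.7 − 0.9278)·4.0·20.9

148.1565 g


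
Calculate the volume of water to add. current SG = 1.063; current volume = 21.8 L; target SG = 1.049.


V_water = V·((SG_curr − 1)/(SG_target − 1) − 1)
V_water = 21.8·((1.063 − 1)/(1.049 − 1) − 1)

6.2286 L


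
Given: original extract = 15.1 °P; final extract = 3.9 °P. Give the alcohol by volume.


SG = 259/(259 − P);  ABV = (OG − FG)·131.25
OG = 259/(259 − 15.1) = 1.0619
FG = 259/(259 − 3.9) = 1.0153
ABV = (1.0619 − 1.0153)·131.25

6.1192 % ABV


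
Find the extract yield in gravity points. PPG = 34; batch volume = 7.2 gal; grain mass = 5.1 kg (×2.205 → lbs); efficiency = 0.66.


points = lbs × PPG × eff / vol
lbs = 5.1 × 2.205 = 11.2455
points = 11.2455 × 34 × 0.66 / 7.2

35.0485 points


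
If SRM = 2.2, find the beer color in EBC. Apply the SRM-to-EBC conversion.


EBC = SRM · 1.97
EBC = 2.2 · 1.97

4.3340 EBC


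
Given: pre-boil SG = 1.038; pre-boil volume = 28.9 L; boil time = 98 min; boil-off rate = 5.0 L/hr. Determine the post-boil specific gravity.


V_post = V_pre − rate·(t/60);  SG_post = 1 + (SG_pre−1)·V_pre/V_post
V_post = 28.9 − 5.0·(98/60) = 20.7333
SG_post = 1 + (1.038 − 1)·28.9/20.7333

1.0530


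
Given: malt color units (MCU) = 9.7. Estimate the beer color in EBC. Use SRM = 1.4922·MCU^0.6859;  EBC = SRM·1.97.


SRM = 1.4922·9.7^0.6859 = 7.0901
EBC = 7.0901·1.97

13.9675 EBC


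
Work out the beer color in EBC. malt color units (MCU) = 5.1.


SRM = 1.4922·MCU^0.6859;  EBC = SRM·1.97
SRM = 1.4922·5.1^0.6859 = 4.5619
EBC = 4.5619·1.97

8.9870 EBC


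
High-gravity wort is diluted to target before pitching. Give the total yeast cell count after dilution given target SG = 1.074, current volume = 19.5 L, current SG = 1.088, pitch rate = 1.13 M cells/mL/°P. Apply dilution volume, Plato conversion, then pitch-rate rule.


V_w = V·((SG_c−1)/(SG_t−1)−1);  °P = 259 − 259/SG_t;  cells = rate·(V+V_w)·°P
V_w = 19.5·((1.088−1)/(1.074−1)−1) = 3.6892
V_final = 19.5 + 3.6892 = 23.1892
°P = 259 − 259/1.074 = 17.8454
cells = 1.13·23.1892·17.8454

467.6180 billion cells


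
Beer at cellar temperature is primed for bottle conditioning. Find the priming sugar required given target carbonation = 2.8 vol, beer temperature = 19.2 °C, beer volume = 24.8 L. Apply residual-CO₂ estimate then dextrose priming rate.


residual = 14.695·(0.01821 + 0.09011·e^(−0.04·T));  sugar = (target − residual)·4.0·V
residual = 14.695·(0.01821 + 0.09011·e^(−0.04·19.2)) = 0.8819
sugar = (2.8 − 0.8819)·4.0·24.8

190.2726 g


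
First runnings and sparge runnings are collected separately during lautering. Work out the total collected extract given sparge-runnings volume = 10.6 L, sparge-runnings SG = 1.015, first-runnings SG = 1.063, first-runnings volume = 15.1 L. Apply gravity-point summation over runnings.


total = Σ (SG_i − 1)·1000·V_i
first = (1.063 − 1)·1000·15.1 = 951.3000
sparge = (1.015 − 1)·1000·10.6 = 159.0000
total = 951.3000 + 159.0000

1110.3000 gravity·L


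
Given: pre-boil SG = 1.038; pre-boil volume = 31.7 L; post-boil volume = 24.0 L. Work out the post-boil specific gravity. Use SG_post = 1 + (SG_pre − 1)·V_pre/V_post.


pts_pre = (1.038 − 1)·1000 = 38.0000
pts_post = 38.0000·31.7/24.0 = 50.1917
SG_post = 1 + 50.1917/1000

1.0502


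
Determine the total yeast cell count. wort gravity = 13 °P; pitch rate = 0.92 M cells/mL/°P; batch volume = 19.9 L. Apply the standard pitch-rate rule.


cells (billions) = rate · V_L · °P
cells = 0.92 · 19.9 · 13

238.0040 billion cells


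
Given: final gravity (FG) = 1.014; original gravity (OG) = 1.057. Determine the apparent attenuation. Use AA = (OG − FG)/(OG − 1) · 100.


AA = (1.057 − 1.014)/(1.057 − 1) · 100

75.4386 %


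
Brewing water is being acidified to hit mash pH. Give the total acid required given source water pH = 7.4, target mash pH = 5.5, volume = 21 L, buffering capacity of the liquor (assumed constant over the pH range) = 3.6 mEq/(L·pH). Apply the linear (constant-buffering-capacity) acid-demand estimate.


acid = buffering capacity · (pH_source − pH_target) · V
acid = 3.6 · (7.4 − 5.5) · 21

143.6400 mEq


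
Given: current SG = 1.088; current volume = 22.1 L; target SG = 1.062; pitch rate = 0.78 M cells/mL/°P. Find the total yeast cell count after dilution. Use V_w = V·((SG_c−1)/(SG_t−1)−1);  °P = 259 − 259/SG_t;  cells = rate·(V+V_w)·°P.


V_w = 22.1·((1.088−1)/(1.062−1)−1) = 9.2677
V_final = 22.1 + 9.2677 = 31.3677
°P = 259 − 259/1.062 = 15.1205
cells = 0.78·31.3677·15.1205

369.9515 billion cells


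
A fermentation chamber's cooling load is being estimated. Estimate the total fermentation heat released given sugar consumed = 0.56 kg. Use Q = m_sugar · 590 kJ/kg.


Q = 0.56 · 590

330.4000 kJ


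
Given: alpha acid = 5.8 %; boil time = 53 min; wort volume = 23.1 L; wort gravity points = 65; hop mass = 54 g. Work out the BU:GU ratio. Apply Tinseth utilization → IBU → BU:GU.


U = 1.65·0.000125^(GP/1000)·(1−e^(−0.04t))/4.15;  IBU = (α/100)·m·U·1000/V;  BU:GU = IBU/GP
U = 1.65·0.000125^(65/1000)·(1−e^(−0.04·53))/4.15 = 0.1951
IBU = (5.8/100)·54·0.1951·1000/23.1 = 26.4492
BU:GU = 26.4492/65

0.4069


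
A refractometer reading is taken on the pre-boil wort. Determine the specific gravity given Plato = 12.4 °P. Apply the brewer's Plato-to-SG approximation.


SG = 259/(259 − P)
SG = 259/(259 − 12.4)

1.0503


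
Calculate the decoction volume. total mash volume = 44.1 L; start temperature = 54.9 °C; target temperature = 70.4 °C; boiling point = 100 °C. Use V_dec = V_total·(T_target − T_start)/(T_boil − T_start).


V_dec = 44.1·(70.4 − 54.9)/(100 − 54.9)

15.1563 L


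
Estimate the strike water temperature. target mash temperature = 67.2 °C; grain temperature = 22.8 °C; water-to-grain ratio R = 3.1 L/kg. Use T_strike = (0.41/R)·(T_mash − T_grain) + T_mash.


T_strike = (0.41/3.1)·(67.2 − 22.8) + 67.2

73.0723 °C


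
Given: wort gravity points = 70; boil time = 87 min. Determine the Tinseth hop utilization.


U = 1.65·0.000125^(GP/1000) · (1 − e^(−0.04·t))/4.15
bigness = 1.65·0.000125^(70/1000) = 0.8796
boil_factor = (1 − e^(−0.04·87))/4.15 = 0.2335
U = 0.8796 · 0.2335

0.2054


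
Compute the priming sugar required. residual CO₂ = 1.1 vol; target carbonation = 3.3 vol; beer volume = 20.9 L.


sugar = (target − residual)·4.0·V
sugar = (3.3 − 1.1)·4.0·20.9

183.9200 g


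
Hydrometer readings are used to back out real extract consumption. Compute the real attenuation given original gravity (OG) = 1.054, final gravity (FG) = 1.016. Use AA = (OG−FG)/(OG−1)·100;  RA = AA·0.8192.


AA = (1.054 − 1.016)/(1.054 − 1)·100 = 70.3704
RA = 70.3704·0.8192

57.6474 %


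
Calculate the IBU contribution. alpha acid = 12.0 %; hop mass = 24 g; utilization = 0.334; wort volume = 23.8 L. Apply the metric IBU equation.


IBU = (α/100)·mass·U·1000 / V
IBU = (12.0/100)·24·0.334·1000 / 23.8

40.4168 IBU


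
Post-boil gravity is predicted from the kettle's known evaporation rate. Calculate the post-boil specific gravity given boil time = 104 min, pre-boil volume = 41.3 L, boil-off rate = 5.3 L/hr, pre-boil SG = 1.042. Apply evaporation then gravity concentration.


V_post = V_pre − rate·(t/60);  SG_post = 1 + (SG_pre−1)·V_pre/V_post
V_post = 41.3 − 5.3·(104/60) = 32.1133
SG_post = 1 + (1.042 − 1)·41.3/32.1133

1.0540


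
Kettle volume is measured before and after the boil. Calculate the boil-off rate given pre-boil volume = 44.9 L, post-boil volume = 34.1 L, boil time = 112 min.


rate = (V_pre − V_post) / (t_min/60)
rate = (44.9 − 34.1) / (112/60)

5.7857 L/hr


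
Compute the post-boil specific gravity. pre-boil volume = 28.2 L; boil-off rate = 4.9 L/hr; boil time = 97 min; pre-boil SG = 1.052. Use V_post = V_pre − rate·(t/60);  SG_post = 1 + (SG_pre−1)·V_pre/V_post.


V_post = 28.2 − 4.9·(97/60) = 20.2783
SG_post = 1 + (1.052 − 1)·28.2/20.2783

1.0723


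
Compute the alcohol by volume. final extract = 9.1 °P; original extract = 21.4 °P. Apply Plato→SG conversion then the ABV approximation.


SG = 259/(259 − P);  ABV = (OG − FG)·131.25
OG = 259/(259 − 21.4) = 1.0901
FG = 259/(259 − 9.1) = 1.0364
ABV = (1.0901 − 1.0364)·131.25

7.0419 % ABV


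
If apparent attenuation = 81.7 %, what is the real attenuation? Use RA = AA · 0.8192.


RA = 81.7 · 0.8192

66.9286 %


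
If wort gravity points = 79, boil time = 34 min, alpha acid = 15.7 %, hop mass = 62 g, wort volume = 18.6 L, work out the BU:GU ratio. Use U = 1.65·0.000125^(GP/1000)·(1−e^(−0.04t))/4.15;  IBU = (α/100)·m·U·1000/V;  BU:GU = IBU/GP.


U = 1.65·0.000125^(79/1000)·(1−e^(−0.04·34))/4.15 = 0.1453
IBU = (15.7/100)·62·0.1453·1000/18.6 = 76.0426
BU:GU = 76.0426/79

0.9626


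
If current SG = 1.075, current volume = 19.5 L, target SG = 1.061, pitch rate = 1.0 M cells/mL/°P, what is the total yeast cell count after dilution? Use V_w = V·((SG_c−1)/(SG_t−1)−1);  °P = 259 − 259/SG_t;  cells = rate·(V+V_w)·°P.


V_w = 19.5·((1.075−1)/(1.061−1)−1) = 4.4754
V_final = 19.5 + 4.4754 = 23.9754
°P = 259 − 259/1.061 = 14.8907
cells = 1.0·23.9754·14.8907

357.0099 billion cells


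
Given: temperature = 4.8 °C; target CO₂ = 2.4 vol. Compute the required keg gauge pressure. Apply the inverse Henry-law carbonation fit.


psi = vols/(0.01821 + 0.09011·e^(−0.04·T)) − 14.695
psi = 2.4/(0.01821 + 0.09011·e^(−0.04·4.8)) − 14.695

11.2290 psi


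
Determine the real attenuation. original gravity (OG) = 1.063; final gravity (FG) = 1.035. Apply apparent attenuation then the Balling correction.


AA = (OG−FG)/(OG−1)·100;  RA = AA·0.8192
AA = (1.063 − 1.035)/(1.063 − 1)·100 = 44.4444
RA = 44.4444·0.8192

36.4089 %
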